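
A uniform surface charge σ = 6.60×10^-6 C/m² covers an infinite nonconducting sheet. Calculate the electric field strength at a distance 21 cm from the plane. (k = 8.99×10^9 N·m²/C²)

|E| = 3.73×10^5 N/C

By planar symmetry E is perpendicular to the sheet and uniform; use a Gaussian pillbox with flat faces of area A on each side of the sheet.
Flux Φ = 2EA and Q_enc = σA, so 2EA = σA/ε₀ ⇒ E = |σ|/(2ε₀), independent of distance.
E = 2πk|σ| = 2π(8.99×10^9)(6.60×10^-6) = 3.73×10^5 N/C.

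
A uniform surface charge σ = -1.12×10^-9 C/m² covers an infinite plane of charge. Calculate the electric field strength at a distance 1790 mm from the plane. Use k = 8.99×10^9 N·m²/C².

The symmetry is planar: E is normal to the sheet and the same magnitude on both sides. Take a pillbox straddling the sheet with end-cap area A.
Flux Φ = 2EA and Q_enc = σA, so 2EA = σA/ε₀ ⇒ E = |σ|/(2ε₀), independent of distance.
E = 2πk|σ| = 2π(8.99×10^9)(1.12×10^-9) = 63.3 N/C.

E ≈ 63.3 V/m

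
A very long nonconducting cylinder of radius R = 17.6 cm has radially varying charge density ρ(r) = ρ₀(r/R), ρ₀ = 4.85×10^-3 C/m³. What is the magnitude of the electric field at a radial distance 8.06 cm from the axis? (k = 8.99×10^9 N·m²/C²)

E = 6.74e6 N/C

By cylindrical symmetry E is radial; use a coaxial Gaussian cylinder of radius 8.06 cm and length L (r < R).
Integrating ρ over the cross-section to radius r: λ_enc = (2πρ₀/R) ∫₀^r r'^2 dr' = 2πρ₀ r^3/(3·R) = 3.022×10^-5 C/m.
Since E is radial and uniform over the curved surface, Φ = E·2πrL = Q_enc/ε₀ = λ_enc L/ε₀.
E = 2k|λ_enc|/r = 2(8.99×10^9)(3.022×10^-5)/(0.0806) = 6.74×10^6 N/C.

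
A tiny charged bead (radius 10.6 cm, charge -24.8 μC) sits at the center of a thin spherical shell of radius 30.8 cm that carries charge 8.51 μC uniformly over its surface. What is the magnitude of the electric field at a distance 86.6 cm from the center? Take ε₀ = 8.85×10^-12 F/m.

Take a concentric spherical Gaussian surface of radius r = 86.6 cm (r > 30.8 cm, enclosing both).
Q_enc = (-24.8 μC) + (8.51 μC) = -1.629e-5 C.
By Gauss's law, ∮E·dA = E·4πr² = Q_enc/ε₀.
E = |Q_enc|/(4πε₀r²) = (1.629×10^-5)/(4π·8.85×10^-12·(0.866)²) = 1.95×10^5 N/C.

1.95×10^5 V/m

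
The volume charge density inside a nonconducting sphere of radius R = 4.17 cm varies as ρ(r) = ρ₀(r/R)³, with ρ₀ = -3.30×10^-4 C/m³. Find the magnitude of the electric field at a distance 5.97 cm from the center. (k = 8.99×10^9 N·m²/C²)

E = 1.26×10^5 N/C

Use a concentric Gaussian sphere at r = 5.97 cm (r > R, all charge enclosed).
Q_enc = 4π ∫₀^R ρ₀(r'/R)^3 r'² dr' = 4πρ₀R³/6 = -5.012×10^-8 C.
By Gauss's law, ∮E·dA = E·4πr² = Q_enc/ε₀.
E = k|Q_enc|/r² = (8.99×10^9)(5.012e-8)/(0.0597)² = 1.26e5 N/C.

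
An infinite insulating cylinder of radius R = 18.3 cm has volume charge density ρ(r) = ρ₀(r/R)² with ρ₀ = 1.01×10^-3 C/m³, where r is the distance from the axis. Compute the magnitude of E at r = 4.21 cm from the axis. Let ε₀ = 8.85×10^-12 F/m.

Choose a coaxial cylinder of radius r = 4.21 cm (arbitrary length L) as the Gaussian surface (r < R).
Integrating ρ over the cross-section to radius r: λ_enc = (2πρ₀/R²) ∫₀^r r'^3 dr' = 2πρ₀ r^4/(4·R²) = 1.488e-7 C/m.
Since E is radial and uniform over the curved surface, Φ = E·2πrL = Q_enc/ε₀ = λ_enc L/ε₀.
E = |λ_enc|/(2πε₀r) = (1.488×10^-7)/(2π·8.85×10^-12·0.0421) = 6.36e4 N/C.

6.36e4 N/C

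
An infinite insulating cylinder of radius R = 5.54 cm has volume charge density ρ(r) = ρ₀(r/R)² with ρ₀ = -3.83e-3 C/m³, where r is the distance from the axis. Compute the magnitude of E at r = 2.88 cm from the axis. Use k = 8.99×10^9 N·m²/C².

Take a coaxial cylindrical Gaussian surface of radius r = 2.88 cm and length L (r < R).
λ_enc = ∫₀^r ρ(r')·2πr' dr' = (2πρ₀/R²)·r^4/4 = -1.349e-6 C/m.
Gauss's law: E·2πrL = λ_enc L/ε₀.
E = 2k|λ_enc|/r = 2(8.99×10^9)(1.349×10^-6)/(0.0288) = 8.42e5 N/C.

|E| = 8.42×10^5 N/C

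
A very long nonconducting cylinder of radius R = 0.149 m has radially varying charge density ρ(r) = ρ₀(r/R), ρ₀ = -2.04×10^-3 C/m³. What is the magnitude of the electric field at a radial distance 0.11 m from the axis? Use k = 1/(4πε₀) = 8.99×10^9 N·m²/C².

|E| = 6.24×10^6 N/C

Take a coaxial cylindrical Gaussian surface of radius r = 0.11 m and length L (r < R).
λ_enc = ∫₀^r ρ(r')·2πr' dr' = (2πρ₀/R)·r^3/3 = -3.817×10^-5 C/m.
Applying ∮E·dA = Q_enc/ε₀ with the end caps contributing no flux:
E = 2k|λ_enc|/r = 2(8.99×10^9)(3.817×10^-5)/(0.11) = 6.24×10^6 N/C.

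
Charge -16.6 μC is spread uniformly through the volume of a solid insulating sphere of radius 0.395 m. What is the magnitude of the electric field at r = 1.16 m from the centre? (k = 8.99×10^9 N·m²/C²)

Symmetry ⇒ E = E(r) r̂. Gaussian sphere of radius r = 1.16 m (r > R, so the entire charge is enclosed).
Q_enc = -16.6 μC = -1.66×10^-5 C.
Since E is radial and uniform over the Gaussian sphere, Φ = E·4πr² = Q_enc/ε₀.
E = k|Q_enc|/r² = (8.99×10^9)(1.66×10^-5)/(1.16)² = 1.11×10^5 N/C.

|E| = 1.11×10^5 N/C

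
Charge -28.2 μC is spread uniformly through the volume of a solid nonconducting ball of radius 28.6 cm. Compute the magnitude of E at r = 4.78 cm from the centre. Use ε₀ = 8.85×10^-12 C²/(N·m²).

5.18e5 N/C

Symmetry ⇒ E = E(r) r̂. Gaussian sphere of radius r = 4.78 cm (r < R).
Only the charge within r is enclosed: Q_enc = Q·(r/R)³ = (-28.2 μC)·(4.78 cm/28.6 cm)³ = -1.317e-7 C.
Gauss's law: E·4πr² = Q_enc/ε₀.
E = |Q_enc|/(4πε₀r²) = (1.317×10^-7)/(4π·8.85×10^-12·(0.0478)²) = 5.18e5 N/C.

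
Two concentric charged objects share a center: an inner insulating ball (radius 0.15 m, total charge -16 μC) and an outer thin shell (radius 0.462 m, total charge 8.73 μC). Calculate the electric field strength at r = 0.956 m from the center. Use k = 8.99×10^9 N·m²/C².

Symmetry ⇒ E = E(r) r̂. Gaussian sphere of radius r = 0.956 m (r > 0.462 m, enclosing both).
Q_enc = (-16 μC) + (8.73 μC) = -7.27e-6 C.
Since E is radial and uniform over the Gaussian sphere, Φ = E·4πr² = Q_enc/ε₀.
E = k|Q_enc|/r² = (8.99×10^9)(7.27e-6)/(0.956)² = 7.15×10^4 N/C.

|E| = 7.15×10^4 N/C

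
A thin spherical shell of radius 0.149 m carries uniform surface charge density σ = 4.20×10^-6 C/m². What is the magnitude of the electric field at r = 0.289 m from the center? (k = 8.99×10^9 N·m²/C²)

E = 1.26e5 N/C

Symmetry ⇒ E = E(r) r̂. Gaussian sphere of radius r = 0.289 m (r > 0.149 m).
The entire shell is enclosed: Q_enc = σ·4πR² = (4.20e-6)·4π·(0.149)² = 1.172×10^-6 C.
Since E is radial and uniform over the Gaussian sphere, Φ = E·4πr² = Q_enc/ε₀.
E = k|Q_enc|/r² = (8.99×10^9)(1.172×10^-6)/(0.289)² = 1.26×10^5 N/C.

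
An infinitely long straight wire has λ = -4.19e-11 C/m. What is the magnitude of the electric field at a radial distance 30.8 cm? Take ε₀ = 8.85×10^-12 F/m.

Coaxial Gaussian cylinder, radius r = 30.8 cm, length L.
Q_enc = λL, so λ_enc = -4.19e-11 C/m.
By Gauss's law (flux through the curved wall only), E·2πrL = λ_enc L/ε₀.
E = |λ_enc|/(2πε₀r) = (4.19e-11)/(2π·8.85×10^-12·0.308) = 2.45 N/C.

E ≈ 2.45 N/C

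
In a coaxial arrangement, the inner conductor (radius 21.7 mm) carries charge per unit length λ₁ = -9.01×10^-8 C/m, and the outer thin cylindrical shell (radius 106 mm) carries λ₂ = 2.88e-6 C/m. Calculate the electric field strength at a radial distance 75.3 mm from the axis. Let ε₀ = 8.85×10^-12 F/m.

Choose a coaxial cylinder of radius r = 75.3 mm (arbitrary length L) as the Gaussian surface (between the conductors, 21.7 mm < r < 106 mm).
The shell at 106 mm lies outside the Gaussian surface, so λ_enc = λ₁ = -9.01×10^-8 C/m.
Since E is radial and uniform over the curved surface, Φ = E·2πrL = Q_enc/ε₀ = λ_enc L/ε₀.
E = |λ_enc|/(2πε₀r) = (9.01e-8)/(2π·8.85×10^-12·0.0753) = 2.15e4 N/C.

E = 2.15e4 N/C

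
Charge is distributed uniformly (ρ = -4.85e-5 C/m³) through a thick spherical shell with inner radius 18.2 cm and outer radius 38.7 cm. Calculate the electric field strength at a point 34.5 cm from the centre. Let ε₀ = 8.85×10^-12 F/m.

|E| = 5.38e5 V/m

Use a concentric Gaussian sphere at r = 34.5 cm (within the shell material, 18.2 cm < r < 38.7 cm).
Enclosed charge is the volume from a to r: Q_enc = (4π/3)ρ(r³ − a³) = -7.118×10^-6 C.
Gauss's law: E·4πr² = Q_enc/ε₀.
E = |Q_enc|/(4πε₀r²) = (7.118×10^-6)/(4π·8.85×10^-12·(0.345)²) = 5.38e5 N/C.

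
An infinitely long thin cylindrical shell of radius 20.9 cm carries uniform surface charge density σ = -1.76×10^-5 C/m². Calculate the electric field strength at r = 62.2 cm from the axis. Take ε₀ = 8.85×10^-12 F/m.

6.68×10^5 N/C

Coaxial Gaussian cylinder, radius r = 62.2 cm, length L (r > 20.9 cm).
The whole shell is enclosed: λ_enc = σ·2πR = (-1.76e-5)·2π·(0.209) = -2.311e-5 C/m.
By Gauss's law (flux through the curved wall only), E·2πrL = λ_enc L/ε₀.
E = |λ_enc|/(2πε₀r) = (2.311×10^-5)/(2π·8.85×10^-12·0.622) = 6.68×10^5 N/C.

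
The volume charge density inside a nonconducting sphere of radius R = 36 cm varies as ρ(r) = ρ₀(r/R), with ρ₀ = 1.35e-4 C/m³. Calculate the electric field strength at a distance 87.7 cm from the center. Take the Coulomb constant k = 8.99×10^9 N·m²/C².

|E| ≈ 2.31×10^5 V/m

Take a concentric spherical Gaussian surface of radius r = 87.7 cm (r > R, all charge enclosed).
Q_enc = 4π ∫₀^R ρ₀(r'/R)^1 r'² dr' = 4πρ₀R³/4 = 1.979×10^-5 C.
Gauss's law: E·4πr² = Q_enc/ε₀.
E = k|Q_enc|/r² = (8.99×10^9)(1.979×10^-5)/(0.877)² = 2.31×10^5 N/C.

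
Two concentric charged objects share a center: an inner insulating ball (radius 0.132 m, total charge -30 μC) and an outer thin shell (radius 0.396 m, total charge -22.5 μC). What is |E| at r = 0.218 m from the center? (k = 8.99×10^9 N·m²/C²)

By spherical symmetry E is radial; choose a Gaussian sphere of radius r = 0.218 m (between the bodies, 0.132 m < r < 0.396 m).
The shell at 0.396 m lies outside the Gaussian surface, so Q_enc = -30 μC = -3.00e-5 C.
By Gauss's law, ∮E·dA = E·4πr² = Q_enc/ε₀.
E = k|Q_enc|/r² = (8.99×10^9)(3.00×10^-5)/(0.218)² = 5.68×10^6 N/C.

E = 5.68×10^6 N/C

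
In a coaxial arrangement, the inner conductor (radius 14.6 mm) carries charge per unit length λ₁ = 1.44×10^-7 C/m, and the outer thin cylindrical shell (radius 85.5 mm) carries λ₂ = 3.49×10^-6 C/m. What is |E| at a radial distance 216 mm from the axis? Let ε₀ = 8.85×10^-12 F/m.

Coaxial Gaussian cylinder, radius r = 216 mm, length L (r > 85.5 mm, enclosing both).
λ_enc = λ₁ + λ₂ = (1.44e-7) + (3.49×10^-6) = 3.634e-6 C/m.
By Gauss's law (flux through the curved wall only), E·2πrL = λ_enc L/ε₀.
E = |λ_enc|/(2πε₀r) = (3.634e-6)/(2π·8.85×10^-12·0.216) = 3.03×10^5 N/C.

|E| ≈ 3.03×10^5 V/m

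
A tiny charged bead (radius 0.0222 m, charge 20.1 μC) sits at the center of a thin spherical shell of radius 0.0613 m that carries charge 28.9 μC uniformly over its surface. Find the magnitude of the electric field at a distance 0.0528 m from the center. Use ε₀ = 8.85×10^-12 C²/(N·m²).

E ≈ 6.48×10^7 N/C

Symmetry ⇒ E = E(r) r̂. Gaussian sphere of radius r = 0.0528 m (between the bodies, 0.0222 m < r < 0.0613 m).
Only the inner charge is enclosed; the outer shell contributes nothing inside itself. Q_enc = 20.1 μC = 2.01×10^-5 C.
Gauss's law: E·4πr² = Q_enc/ε₀.
E = |Q_enc|/(4πε₀r²) = (2.01×10^-5)/(4π·8.85×10^-12·(0.0528)²) = 6.48e7 N/C.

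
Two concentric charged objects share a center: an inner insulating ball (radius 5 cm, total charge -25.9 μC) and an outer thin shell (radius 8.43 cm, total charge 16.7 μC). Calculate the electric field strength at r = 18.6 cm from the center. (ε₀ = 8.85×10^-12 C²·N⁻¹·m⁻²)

By spherical symmetry E is radial; choose a Gaussian sphere of radius r = 18.6 cm (r > 8.43 cm, enclosing both).
Q_enc = (-25.9 μC) + (16.7 μC) = -9.20e-6 C.
Gauss's law: E·4πr² = Q_enc/ε₀.
E = |Q_enc|/(4πε₀r²) = (9.20e-6)/(4π·8.85×10^-12·(0.186)²) = 2.39e6 N/C.

E ≈ 2.39×10^6 V/m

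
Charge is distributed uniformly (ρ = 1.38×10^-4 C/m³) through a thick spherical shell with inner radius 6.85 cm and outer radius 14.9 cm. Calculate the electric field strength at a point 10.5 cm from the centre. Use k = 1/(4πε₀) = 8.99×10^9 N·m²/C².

3.94×10^5 V/m

Symmetry ⇒ E = E(r) r̂. Gaussian sphere of radius r = 10.5 cm (within the shell material, 6.85 cm < r < 14.9 cm).
Only the shell between 6.85 cm and r is enclosed: Q_enc = ρ·(4π/3)(r³ − a³) = (1.38×10^-4)·(4π/3)·((0.105)³ − (0.0685)³) = 4.834e-7 C.
Applying ∮E·dA = Q_enc/ε₀ with Φ = E(4πr²):
E = k|Q_enc|/r² = (8.99×10^9)(4.834×10^-7)/(0.105)² = 3.94×10^5 N/C.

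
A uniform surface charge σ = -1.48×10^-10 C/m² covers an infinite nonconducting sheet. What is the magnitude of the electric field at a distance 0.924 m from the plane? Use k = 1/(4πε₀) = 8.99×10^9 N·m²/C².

E ≈ 8.36 V/m

The symmetry is planar: E is normal to the sheet and the same magnitude on both sides. Take a pillbox straddling the sheet with end-cap area A.
Flux Φ = 2EA and Q_enc = σA, so 2EA = σA/ε₀ ⇒ E = |σ|/(2ε₀), independent of distance.
E = 2πk|σ| = 2π(8.99×10^9)(1.48e-10) = 8.36 N/C.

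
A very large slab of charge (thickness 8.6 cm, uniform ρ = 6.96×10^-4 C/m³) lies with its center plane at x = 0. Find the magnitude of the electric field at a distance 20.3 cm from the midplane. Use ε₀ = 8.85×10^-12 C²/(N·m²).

The point |x| = 20.3 cm lies outside the slab (half-thickness 0.043 m). A symmetric pillbox spanning the full slab encloses Q_enc = ρ·d·A.
Flux = 2EA ⇒ E = |ρ|d/(2ε₀), independent of distance outside.
E = (6.96×10^-4)(0.086)/(2·8.85×10^-12) = 3.38×10^6 N/C.

E ≈ 3.38e6 N/C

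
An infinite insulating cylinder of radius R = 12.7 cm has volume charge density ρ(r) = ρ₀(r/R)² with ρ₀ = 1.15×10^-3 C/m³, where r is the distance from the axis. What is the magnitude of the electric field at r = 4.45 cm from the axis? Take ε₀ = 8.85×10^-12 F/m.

E ≈ 1.77×10^5 N/C

Coaxial Gaussian cylinder, radius r = 4.45 cm, length L (r < R).
Integrating ρ over the cross-section to radius r: λ_enc = (2πρ₀/R²) ∫₀^r r'^3 dr' = 2πρ₀ r^4/(4·R²) = 4.392e-7 C/m.
By Gauss's law (flux through the curved wall only), E·2πrL = λ_enc L/ε₀.
E = |λ_enc|/(2πε₀r) = (4.392e-7)/(2π·8.85×10^-12·0.0445) = 1.77×10^5 N/C.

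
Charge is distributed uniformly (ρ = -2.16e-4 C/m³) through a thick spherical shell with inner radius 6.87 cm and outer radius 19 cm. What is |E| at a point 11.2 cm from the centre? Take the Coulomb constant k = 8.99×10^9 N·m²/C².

Symmetry ⇒ E = E(r) r̂. Gaussian sphere of radius r = 11.2 cm (within the shell material, 6.87 cm < r < 19 cm).
Enclosed charge is the volume from a to r: Q_enc = (4π/3)ρ(r³ − a³) = -9.778e-7 C.
Gauss's law: E·4πr² = Q_enc/ε₀.
E = k|Q_enc|/r² = (8.99×10^9)(9.778×10^-7)/(0.112)² = 7.01e5 N/C.

E = 7.01e5 N/C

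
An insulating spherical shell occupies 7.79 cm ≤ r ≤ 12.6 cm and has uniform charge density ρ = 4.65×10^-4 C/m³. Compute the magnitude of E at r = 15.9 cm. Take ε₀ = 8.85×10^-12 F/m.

Use a concentric Gaussian sphere at r = 15.9 cm (r > 12.6 cm, enclosing the whole shell).
Q_enc = ρ·(4π/3)(b³ − a³) = (4.65e-4)·(4π/3)·((0.126)³ − (0.0779)³) = 2.976e-6 C.
By Gauss's law, ∮E·dA = E·4πr² = Q_enc/ε₀.
E = |Q_enc|/(4πε₀r²) = (2.976e-6)/(4π·8.85×10^-12·(0.159)²) = 1.06×10^6 N/C.

E = 1.06×10^6 V/m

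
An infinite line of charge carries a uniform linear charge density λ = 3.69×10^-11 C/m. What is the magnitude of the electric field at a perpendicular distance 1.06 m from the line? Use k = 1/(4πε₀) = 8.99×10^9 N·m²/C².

|E| = 0.626 V/m

Choose a coaxial cylinder of radius r = 1.06 m (arbitrary length L) as the Gaussian surface.
Q_enc = λL, so λ_enc = 3.69×10^-11 C/m.
Gauss's law: E·2πrL = λ_enc L/ε₀.
E = 2k|λ_enc|/r = 2(8.99×10^9)(3.69×10^-11)/(1.06) = 0.626 N/C.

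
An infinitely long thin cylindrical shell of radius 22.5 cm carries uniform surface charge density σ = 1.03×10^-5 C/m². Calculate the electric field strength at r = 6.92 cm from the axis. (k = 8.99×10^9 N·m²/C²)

Coaxial Gaussian cylinder, radius r = 6.92 cm, length L (r < 22.5 cm, inside the shell).
No charge is enclosed, so Gauss's law gives E·2πrL = 0 ⇒ E = 0.

|E| = 0 N/C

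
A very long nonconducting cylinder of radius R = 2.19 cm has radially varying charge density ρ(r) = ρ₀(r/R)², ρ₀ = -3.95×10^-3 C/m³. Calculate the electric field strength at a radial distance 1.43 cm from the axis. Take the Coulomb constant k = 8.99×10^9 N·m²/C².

Choose a coaxial cylinder of radius r = 1.43 cm (arbitrary length L) as the Gaussian surface (r < R).
λ_enc = ∫₀^r ρ(r')·2πr' dr' = (2πρ₀/R²)·r^4/4 = -5.41×10^-7 C/m.
Gauss's law: E·2πrL = λ_enc L/ε₀.
E = 2k|λ_enc|/r = 2(8.99×10^9)(5.41×10^-7)/(0.0143) = 6.80e5 N/C.

6.80×10^5 V/m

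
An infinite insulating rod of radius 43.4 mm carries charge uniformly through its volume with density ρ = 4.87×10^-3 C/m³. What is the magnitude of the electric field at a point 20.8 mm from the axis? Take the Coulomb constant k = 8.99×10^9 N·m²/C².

Take a coaxial cylindrical Gaussian surface of radius r = 20.8 mm and length L (r < R).
Enclosed charge per unit length: λ_enc = ρ·πr² = (4.87×10^-3)π(0.0208)² = 6.619e-6 C/m.
Since E is radial and uniform over the curved surface, Φ = E·2πrL = Q_enc/ε₀ = λ_enc L/ε₀.
E = 2k|λ_enc|/r = 2(8.99×10^9)(6.619×10^-6)/(0.0208) = 5.72×10^6 N/C.

|E| = 5.72×10^6 V/m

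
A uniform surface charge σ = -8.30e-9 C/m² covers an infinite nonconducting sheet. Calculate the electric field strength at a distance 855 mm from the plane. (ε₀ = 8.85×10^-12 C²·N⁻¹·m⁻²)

|E| = 469 N/C

Choose a cylindrical pillbox piercing the sheet, end faces (area A) parallel to it.
Only the two end caps contribute flux: Φ = 2EA. With Q_enc = σA, Gauss's law gives E = |σ|/(2ε₀).
E = |σ|/(2ε₀) = (8.30×10^-9)/(2·8.85×10^-12) = 469 N/C.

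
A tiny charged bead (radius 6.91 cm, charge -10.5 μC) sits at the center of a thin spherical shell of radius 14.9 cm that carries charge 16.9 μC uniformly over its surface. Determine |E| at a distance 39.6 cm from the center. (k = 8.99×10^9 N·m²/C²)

Symmetry ⇒ E = E(r) r̂. Gaussian sphere of radius r = 39.6 cm (r > 14.9 cm, enclosing both).
Q_enc = (-10.5 μC) + (16.9 μC) = 6.40e-6 C.
Gauss's law: E·4πr² = Q_enc/ε₀.
E = k|Q_enc|/r² = (8.99×10^9)(6.40×10^-6)/(0.396)² = 3.67e5 N/C.

3.67×10^5 N/C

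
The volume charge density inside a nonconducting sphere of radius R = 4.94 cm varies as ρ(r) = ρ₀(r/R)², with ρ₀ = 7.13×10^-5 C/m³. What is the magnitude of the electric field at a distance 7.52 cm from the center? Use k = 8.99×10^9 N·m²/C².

|E| ≈ 3.43e4 V/m

Symmetry ⇒ E = E(r) r̂. Gaussian sphere of radius r = 7.52 cm (r > R, all charge enclosed).
Q_enc = 4π ∫₀^R ρ₀(r'/R)^2 r'² dr' = 4πρ₀R³/5 = 2.16e-8 C.
By Gauss's law, ∮E·dA = E·4πr² = Q_enc/ε₀.
E = k|Q_enc|/r² = (8.99×10^9)(2.16×10^-8)/(0.0752)² = 3.43×10^4 N/C.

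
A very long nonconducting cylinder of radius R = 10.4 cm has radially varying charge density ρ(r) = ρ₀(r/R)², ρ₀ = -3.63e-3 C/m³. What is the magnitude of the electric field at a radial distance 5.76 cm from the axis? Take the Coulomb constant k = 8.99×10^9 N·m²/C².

|E| ≈ 1.81e6 N/C

By cylindrical symmetry E is radial; use a coaxial Gaussian cylinder of radius 5.76 cm and length L (r < R).
λ_enc = ∫₀^r ρ(r')·2πr' dr' = (2πρ₀/R²)·r^4/4 = -5.803×10^-6 C/m.
Applying ∮E·dA = Q_enc/ε₀ with the end caps contributing no flux:
E = 2k|λ_enc|/r = 2(8.99×10^9)(5.803×10^-6)/(0.0576) = 1.81×10^6 N/C.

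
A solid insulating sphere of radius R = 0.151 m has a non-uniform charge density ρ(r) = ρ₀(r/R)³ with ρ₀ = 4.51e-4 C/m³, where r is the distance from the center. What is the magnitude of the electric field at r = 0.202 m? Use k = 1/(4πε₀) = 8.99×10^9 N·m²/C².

|E| = 7.17e5 V/m

Take a concentric spherical Gaussian surface of radius r = 0.202 m (r > R, all charge enclosed).
Q_enc = 4π ∫₀^R ρ₀(r'/R)^3 r'² dr' = 4πρ₀R³/6 = 3.252e-6 C.
Applying ∮E·dA = Q_enc/ε₀ with Φ = E(4πr²):
E = k|Q_enc|/r² = (8.99×10^9)(3.252e-6)/(0.202)² = 7.17×10^5 N/C.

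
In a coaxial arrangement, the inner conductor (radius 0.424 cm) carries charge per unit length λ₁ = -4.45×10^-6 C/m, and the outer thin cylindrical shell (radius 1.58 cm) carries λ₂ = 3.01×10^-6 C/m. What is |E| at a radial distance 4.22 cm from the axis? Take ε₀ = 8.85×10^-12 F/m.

Take a coaxial cylindrical Gaussian surface of radius r = 4.22 cm and length L (r > 1.58 cm, enclosing both).
λ_enc = λ₁ + λ₂ = (-4.45e-6) + (3.01×10^-6) = -1.44e-6 C/m.
Since E is radial and uniform over the curved surface, Φ = E·2πrL = Q_enc/ε₀ = λ_enc L/ε₀.
E = |λ_enc|/(2πε₀r) = (1.44×10^-6)/(2π·8.85×10^-12·0.0422) = 6.14×10^5 N/C.

|E| ≈ 6.14e5 V/m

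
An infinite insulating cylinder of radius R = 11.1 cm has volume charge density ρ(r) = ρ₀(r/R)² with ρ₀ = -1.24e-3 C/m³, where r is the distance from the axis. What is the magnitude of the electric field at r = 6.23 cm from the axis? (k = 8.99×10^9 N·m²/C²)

E = 6.87e5 N/C

Choose a coaxial cylinder of radius r = 6.23 cm (arbitrary length L) as the Gaussian surface (r < R).
λ_enc = ∫₀^r ρ(r')·2πr' dr' = (2πρ₀/R²)·r^4/4 = -2.381×10^-6 C/m.
Gauss's law: E·2πrL = λ_enc L/ε₀.
E = 2k|λ_enc|/r = 2(8.99×10^9)(2.381×10^-6)/(0.0623) = 6.87×10^5 N/C.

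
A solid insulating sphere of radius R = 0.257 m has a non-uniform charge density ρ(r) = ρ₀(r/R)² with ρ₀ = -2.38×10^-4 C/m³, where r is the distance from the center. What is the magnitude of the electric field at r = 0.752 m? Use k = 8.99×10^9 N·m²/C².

|E| ≈ 1.61e5 N/C

Take a concentric spherical Gaussian surface of radius r = 0.752 m (r > R, all charge enclosed).
Q_enc = 4π ∫₀^R ρ₀(r'/R)^2 r'² dr' = 4πρ₀R³/5 = -1.015×10^-5 C.
By Gauss's law, ∮E·dA = E·4πr² = Q_enc/ε₀.
E = k|Q_enc|/r² = (8.99×10^9)(1.015×10^-5)/(0.752)² = 1.61×10^5 N/C.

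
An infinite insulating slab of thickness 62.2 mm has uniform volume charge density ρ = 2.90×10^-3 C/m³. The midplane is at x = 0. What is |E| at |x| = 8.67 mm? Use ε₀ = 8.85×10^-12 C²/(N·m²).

By symmetry E is perpendicular to the slab. A Gaussian pillbox from −8.67 mm to +8.67 mm (face area A) lies entirely within the slab.
Q_enc = ρ·(2x)·A and flux = 2EA, so 2EA = 2ρxA/ε₀ ⇒ E = |ρ|x/ε₀.
E = (2.90×10^-3)(0.00867)/(8.85×10^-12) = 2.84×10^6 N/C.

E = 2.84e6 N/C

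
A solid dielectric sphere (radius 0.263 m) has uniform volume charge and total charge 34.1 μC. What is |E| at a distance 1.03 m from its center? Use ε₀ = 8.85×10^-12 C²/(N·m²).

2.89×10^5 N/C

By spherical symmetry E is radial; choose a Gaussian sphere of radius r = 1.03 m (r > R, so the entire charge is enclosed).
Q_enc = 34.1 μC = 3.41e-5 C.
Applying ∮E·dA = Q_enc/ε₀ with Φ = E(4πr²):
E = |Q_enc|/(4πε₀r²) = (3.41e-5)/(4π·8.85×10^-12·(1.03)²) = 2.89×10^5 N/C.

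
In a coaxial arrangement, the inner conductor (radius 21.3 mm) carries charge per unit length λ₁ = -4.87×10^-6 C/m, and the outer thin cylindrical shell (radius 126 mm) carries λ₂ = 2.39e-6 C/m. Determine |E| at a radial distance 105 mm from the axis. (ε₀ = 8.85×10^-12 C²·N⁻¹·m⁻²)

|E| = 8.34×10^5 V/m

Take a coaxial cylindrical Gaussian surface of radius r = 105 mm and length L (between the conductors, 21.3 mm < r < 126 mm).
The shell at 126 mm lies outside the Gaussian surface, so λ_enc = λ₁ = -4.87×10^-6 C/m.
Since E is radial and uniform over the curved surface, Φ = E·2πrL = Q_enc/ε₀ = λ_enc L/ε₀.
E = |λ_enc|/(2πε₀r) = (4.87×10^-6)/(2π·8.85×10^-12·0.105) = 8.34×10^5 N/C.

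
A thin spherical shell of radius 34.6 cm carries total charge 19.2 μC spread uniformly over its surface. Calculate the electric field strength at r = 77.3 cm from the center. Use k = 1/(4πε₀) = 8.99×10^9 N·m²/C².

2.89×10^5 N/C

By spherical symmetry E is radial; choose a Gaussian sphere of radius r = 77.3 cm (r > 34.6 cm).
The entire shell is enclosed: Q_enc = 1.92×10^-5 C.
By Gauss's law, ∮E·dA = E·4πr² = Q_enc/ε₀.
E = k|Q_enc|/r² = (8.99×10^9)(1.92e-5)/(0.773)² = 2.89×10^5 N/C.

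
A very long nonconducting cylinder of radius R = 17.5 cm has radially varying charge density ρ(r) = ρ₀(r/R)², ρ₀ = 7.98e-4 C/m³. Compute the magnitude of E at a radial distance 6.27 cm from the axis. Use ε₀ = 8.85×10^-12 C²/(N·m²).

By cylindrical symmetry E is radial; use a coaxial Gaussian cylinder of radius 6.27 cm and length L (r < R).
Integrating ρ over the cross-section to radius r: λ_enc = (2πρ₀/R²) ∫₀^r r'^3 dr' = 2πρ₀ r^4/(4·R²) = 6.326×10^-7 C/m.
Gauss's law: E·2πrL = λ_enc L/ε₀.
E = |λ_enc|/(2πε₀r) = (6.326×10^-7)/(2π·8.85×10^-12·0.0627) = 1.81×10^5 N/C.

|E| ≈ 1.81e5 N/C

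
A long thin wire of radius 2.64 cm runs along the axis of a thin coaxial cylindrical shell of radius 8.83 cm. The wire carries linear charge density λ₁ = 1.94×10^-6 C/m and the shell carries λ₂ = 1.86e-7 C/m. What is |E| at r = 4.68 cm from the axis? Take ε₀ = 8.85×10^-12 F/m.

7.45×10^5 N/C

By cylindrical symmetry E is radial; use a coaxial Gaussian cylinder of radius 4.68 cm and length L (between the conductors, 2.64 cm < r < 8.83 cm).
The shell at 8.83 cm lies outside the Gaussian surface, so λ_enc = λ₁ = 1.94×10^-6 C/m.
Gauss's law: E·2πrL = λ_enc L/ε₀.
E = |λ_enc|/(2πε₀r) = (1.94e-6)/(2π·8.85×10^-12·0.0468) = 7.45×10^5 N/C.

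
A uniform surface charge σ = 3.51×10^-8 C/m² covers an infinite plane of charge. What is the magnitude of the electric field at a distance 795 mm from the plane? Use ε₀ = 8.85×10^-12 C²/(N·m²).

Choose a cylindrical pillbox piercing the sheet, end faces (area A) parallel to it.
Only the two end caps contribute flux: Φ = 2EA. With Q_enc = σA, Gauss's law gives E = |σ|/(2ε₀).
E = |σ|/(2ε₀) = (3.51×10^-8)/(2·8.85×10^-12) = 1.98×10^3 N/C.

E ≈ 1.98×10^3 V/m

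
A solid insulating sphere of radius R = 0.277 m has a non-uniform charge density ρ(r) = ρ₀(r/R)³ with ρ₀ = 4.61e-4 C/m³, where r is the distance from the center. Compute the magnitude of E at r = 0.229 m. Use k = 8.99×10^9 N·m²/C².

|E| ≈ 1.12×10^6 V/m

Take a concentric spherical Gaussian surface of radius r = 0.229 m (r < R).
Integrate the density: Q_enc = 4π ∫₀^r ρ₀(r'/R)^3 r'² dr' = 4πρ₀ r^6/(6·R³) = 6.551e-6 C.
Since E is radial and uniform over the Gaussian sphere, Φ = E·4πr² = Q_enc/ε₀.
E = k|Q_enc|/r² = (8.99×10^9)(6.551×10^-6)/(0.229)² = 1.12×10^6 N/C.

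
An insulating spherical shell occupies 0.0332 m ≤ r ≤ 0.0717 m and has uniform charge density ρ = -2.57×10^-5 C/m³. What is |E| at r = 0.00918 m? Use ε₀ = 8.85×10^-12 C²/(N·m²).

By spherical symmetry E is radial; choose a Gaussian sphere of radius r = 0.00918 m (r < 0.0332 m, inside the empty cavity).
Q_enc = 0 (all charge lies at larger r); Gauss's law gives E = 0.

|E| = 0 V/m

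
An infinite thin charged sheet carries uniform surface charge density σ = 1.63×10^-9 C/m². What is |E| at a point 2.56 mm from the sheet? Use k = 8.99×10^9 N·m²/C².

E ≈ 92.1 N/C

The symmetry is planar: E is normal to the sheet and the same magnitude on both sides. Take a pillbox straddling the sheet with end-cap area A.
Only the two end caps contribute flux: Φ = 2EA. With Q_enc = σA, Gauss's law gives E = |σ|/(2ε₀).
E = 2πk|σ| = 2π(8.99×10^9)(1.63×10^-9) = 92.1 N/C.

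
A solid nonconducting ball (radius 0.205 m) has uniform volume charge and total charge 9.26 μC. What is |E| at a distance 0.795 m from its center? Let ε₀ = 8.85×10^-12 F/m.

Take a concentric spherical Gaussian surface of radius r = 0.795 m (r > R, so the entire charge is enclosed).
Q_enc = 9.26 μC = 9.26×10^-6 C.
Applying ∮E·dA = Q_enc/ε₀ with Φ = E(4πr²):
E = |Q_enc|/(4πε₀r²) = (9.26×10^-6)/(4π·8.85×10^-12·(0.795)²) = 1.32×10^5 N/C.

E ≈ 1.32×10^5 V/m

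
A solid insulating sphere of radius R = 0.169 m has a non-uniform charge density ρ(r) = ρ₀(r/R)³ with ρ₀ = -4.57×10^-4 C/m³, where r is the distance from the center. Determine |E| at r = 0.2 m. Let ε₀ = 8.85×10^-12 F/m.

By spherical symmetry E is radial; choose a Gaussian sphere of radius r = 0.2 m (r > R, all charge enclosed).
Q_enc = 4π ∫₀^R ρ₀(r'/R)^3 r'² dr' = 4πρ₀R³/6 = -4.62e-6 C.
Since E is radial and uniform over the Gaussian sphere, Φ = E·4πr² = Q_enc/ε₀.
E = |Q_enc|/(4πε₀r²) = (4.62×10^-6)/(4π·8.85×10^-12·(0.2)²) = 1.04×10^6 N/C.

1.04e6 N/C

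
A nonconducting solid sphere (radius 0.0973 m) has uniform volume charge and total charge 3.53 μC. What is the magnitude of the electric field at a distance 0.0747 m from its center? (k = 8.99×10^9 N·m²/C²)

E = 2.57×10^6 V/m

Use a concentric Gaussian sphere at r = 0.0747 m (r < R).
Only the charge within r is enclosed: Q_enc = Q·(r/R)³ = (3.53 μC)·(0.0747 m/0.0973 m)³ = 1.597e-6 C.
By Gauss's law, ∮E·dA = E·4πr² = Q_enc/ε₀.
E = k|Q_enc|/r² = (8.99×10^9)(1.597×10^-6)/(0.0747)² = 2.57e6 N/C.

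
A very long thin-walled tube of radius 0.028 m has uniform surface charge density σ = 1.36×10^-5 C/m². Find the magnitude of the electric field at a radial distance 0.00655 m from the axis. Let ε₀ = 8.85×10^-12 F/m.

Coaxial Gaussian cylinder, radius r = 0.00655 m, length L (r < 0.028 m, inside the shell).
All the surface charge lies outside this cylinder: Q_enc = 0, hence E = 0.

E = 0 (no enclosed charge)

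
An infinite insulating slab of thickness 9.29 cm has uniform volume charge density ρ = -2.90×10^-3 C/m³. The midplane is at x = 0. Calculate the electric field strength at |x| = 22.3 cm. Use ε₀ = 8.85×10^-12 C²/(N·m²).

|E| = 1.52×10^7 V/m

The point |x| = 22.3 cm lies outside the slab (half-thickness 0.04645 m). A symmetric pillbox spanning the full slab encloses Q_enc = ρ·d·A.
Flux = 2EA ⇒ E = |ρ|d/(2ε₀), independent of distance outside.
E = (2.90×10^-3)(0.0929)/(2·8.85×10^-12) = 1.52×10^7 N/C.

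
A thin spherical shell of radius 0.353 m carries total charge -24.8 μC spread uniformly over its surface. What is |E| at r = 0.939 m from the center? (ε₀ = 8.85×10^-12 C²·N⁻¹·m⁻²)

E ≈ 2.53e5 N/C

Use a concentric Gaussian sphere at r = 0.939 m (r > 0.353 m).
The entire shell is enclosed: Q_enc = -2.48×10^-5 C.
Gauss's law: E·4πr² = Q_enc/ε₀.
E = |Q_enc|/(4πε₀r²) = (2.48×10^-5)/(4π·8.85×10^-12·(0.939)²) = 2.53e5 N/C.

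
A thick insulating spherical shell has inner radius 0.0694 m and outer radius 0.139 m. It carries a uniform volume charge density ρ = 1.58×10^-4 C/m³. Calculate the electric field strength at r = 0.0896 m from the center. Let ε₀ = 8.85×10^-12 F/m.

Symmetry ⇒ E = E(r) r̂. Gaussian sphere of radius r = 0.0896 m (within the shell material, 0.0694 m < r < 0.139 m).
Enclosed charge is the volume from a to r: Q_enc = (4π/3)ρ(r³ − a³) = 2.548×10^-7 C.
By Gauss's law, ∮E·dA = E·4πr² = Q_enc/ε₀.
E = |Q_enc|/(4πε₀r²) = (2.548×10^-7)/(4π·8.85×10^-12·(0.0896)²) = 2.85e5 N/C.

2.85×10^5 V/m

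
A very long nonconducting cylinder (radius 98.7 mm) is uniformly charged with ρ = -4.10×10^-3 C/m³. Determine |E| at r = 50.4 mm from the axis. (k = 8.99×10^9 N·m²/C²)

Choose a coaxial cylinder of radius r = 50.4 mm (arbitrary length L) as the Gaussian surface (r < R).
Charge inside radius r per length L is ρ·πr²·L, so λ_enc = ρπr² = -3.272e-5 C/m.
Since E is radial and uniform over the curved surface, Φ = E·2πrL = Q_enc/ε₀ = λ_enc L/ε₀.
E = 2k|λ_enc|/r = 2(8.99×10^9)(3.272×10^-5)/(0.0504) = 1.17×10^7 N/C.

1.17×10^7 N/C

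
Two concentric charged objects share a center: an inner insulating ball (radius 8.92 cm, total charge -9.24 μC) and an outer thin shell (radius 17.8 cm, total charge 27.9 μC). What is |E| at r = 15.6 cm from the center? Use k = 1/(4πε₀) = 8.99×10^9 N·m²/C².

Use a concentric Gaussian sphere at r = 15.6 cm (between the bodies, 8.92 cm < r < 17.8 cm).
The shell at 17.8 cm lies outside the Gaussian surface, so Q_enc = -9.24 μC = -9.24×10^-6 C.
By Gauss's law, ∮E·dA = E·4πr² = Q_enc/ε₀.
E = k|Q_enc|/r² = (8.99×10^9)(9.24×10^-6)/(0.156)² = 3.41e6 N/C.

|E| ≈ 3.41×10^6 N/C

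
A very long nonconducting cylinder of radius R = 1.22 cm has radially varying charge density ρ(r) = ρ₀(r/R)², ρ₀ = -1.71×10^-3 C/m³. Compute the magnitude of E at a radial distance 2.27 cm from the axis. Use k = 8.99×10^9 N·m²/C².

By cylindrical symmetry E is radial; use a coaxial Gaussian cylinder of radius 2.27 cm and length L (r > R, full charge per length enclosed).
λ_enc = 2π ∫₀^R ρ₀(r'/R)^2 r' dr' = 2πρ₀R²/4 = -3.998e-7 C/m.
By Gauss's law (flux through the curved wall only), E·2πrL = λ_enc L/ε₀.
E = 2k|λ_enc|/r = 2(8.99×10^9)(3.998×10^-7)/(0.0227) = 3.17×10^5 N/C.

E = 3.17×10^5 N/C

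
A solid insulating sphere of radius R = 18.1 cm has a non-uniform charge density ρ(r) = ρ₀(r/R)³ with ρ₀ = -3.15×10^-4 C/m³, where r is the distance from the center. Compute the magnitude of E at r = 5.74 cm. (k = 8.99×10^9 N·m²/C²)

Use a concentric Gaussian sphere at r = 5.74 cm (r < R).
Integrate the density: Q_enc = 4π ∫₀^r ρ₀(r'/R)^3 r'² dr' = 4πρ₀ r^6/(6·R³) = -3.979×10^-9 C.
Applying ∮E·dA = Q_enc/ε₀ with Φ = E(4πr²):
E = k|Q_enc|/r² = (8.99×10^9)(3.979×10^-9)/(0.0574)² = 1.09e4 N/C.

E = 1.09×10^4 N/C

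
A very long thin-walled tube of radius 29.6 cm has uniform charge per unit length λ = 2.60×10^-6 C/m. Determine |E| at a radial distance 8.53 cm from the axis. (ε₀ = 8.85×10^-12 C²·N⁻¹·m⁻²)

E = 0 (no enclosed charge)

Take a coaxial cylindrical Gaussian surface of radius r = 8.53 cm and length L (r < 29.6 cm, inside the shell).
No charge is enclosed, so Gauss's law gives E·2πrL = 0 ⇒ E = 0.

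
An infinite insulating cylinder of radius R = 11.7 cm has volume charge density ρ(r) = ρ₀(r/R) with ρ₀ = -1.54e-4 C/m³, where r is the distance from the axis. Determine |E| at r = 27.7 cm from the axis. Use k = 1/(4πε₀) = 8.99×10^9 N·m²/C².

2.87e5 V/m

Take a coaxial cylindrical Gaussian surface of radius r = 27.7 cm and length L (r > R, full charge per length enclosed).
λ_enc = 2π ∫₀^R ρ₀(r'/R)^1 r' dr' = 2πρ₀R²/3 = -4.415×10^-6 C/m.
Since E is radial and uniform over the curved surface, Φ = E·2πrL = Q_enc/ε₀ = λ_enc L/ε₀.
E = 2k|λ_enc|/r = 2(8.99×10^9)(4.415×10^-6)/(0.277) = 2.87×10^5 N/C.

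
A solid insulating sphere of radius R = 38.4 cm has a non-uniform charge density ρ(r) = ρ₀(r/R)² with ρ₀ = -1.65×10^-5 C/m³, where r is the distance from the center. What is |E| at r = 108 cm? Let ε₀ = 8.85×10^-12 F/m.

1.81×10^4 N/C

Take a concentric spherical Gaussian surface of radius r = 108 cm (r > R, all charge enclosed).
Q_enc = 4π ∫₀^R ρ₀(r'/R)^2 r'² dr' = 4πρ₀R³/5 = -2.348×10^-6 C.
By Gauss's law, ∮E·dA = E·4πr² = Q_enc/ε₀.
E = |Q_enc|/(4πε₀r²) = (2.348×10^-6)/(4π·8.85×10^-12·(1.08)²) = 1.81×10^4 N/C.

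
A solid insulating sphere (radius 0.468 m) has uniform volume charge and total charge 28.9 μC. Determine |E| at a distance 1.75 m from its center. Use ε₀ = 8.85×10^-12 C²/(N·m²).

E ≈ 8.49×10^4 N/C

Use a concentric Gaussian sphere at r = 1.75 m (r > R, so the entire charge is enclosed).
Q_enc = 28.9 μC = 2.89×10^-5 C.
Applying ∮E·dA = Q_enc/ε₀ with Φ = E(4πr²):
E = |Q_enc|/(4πε₀r²) = (2.89×10^-5)/(4π·8.85×10^-12·(1.75)²) = 8.49×10^4 N/C.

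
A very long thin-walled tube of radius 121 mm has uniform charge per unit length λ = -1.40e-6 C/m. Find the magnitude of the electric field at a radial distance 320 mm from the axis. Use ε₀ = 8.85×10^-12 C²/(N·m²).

By cylindrical symmetry E is radial; use a coaxial Gaussian cylinder of radius 320 mm and length L (r > 121 mm).
The full line charge is enclosed: λ_enc = -1.40×10^-6 C/m.
Since E is radial and uniform over the curved surface, Φ = E·2πrL = Q_enc/ε₀ = λ_enc L/ε₀.
E = |λ_enc|/(2πε₀r) = (1.40×10^-6)/(2π·8.85×10^-12·0.32) = 7.87e4 N/C.

|E| = 7.87×10^4 N/C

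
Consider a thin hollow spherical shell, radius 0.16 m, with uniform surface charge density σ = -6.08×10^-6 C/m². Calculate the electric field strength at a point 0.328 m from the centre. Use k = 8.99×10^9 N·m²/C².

Symmetry ⇒ E = E(r) r̂. Gaussian sphere of radius r = 0.328 m (r > 0.16 m).
The entire shell is enclosed: Q_enc = σ·4πR² = (-6.08e-6)·4π·(0.16)² = -1.956×10^-6 C.
Since E is radial and uniform over the Gaussian sphere, Φ = E·4πr² = Q_enc/ε₀.
E = k|Q_enc|/r² = (8.99×10^9)(1.956×10^-6)/(0.328)² = 1.63×10^5 N/C.

|E| ≈ 1.63×10^5 N/C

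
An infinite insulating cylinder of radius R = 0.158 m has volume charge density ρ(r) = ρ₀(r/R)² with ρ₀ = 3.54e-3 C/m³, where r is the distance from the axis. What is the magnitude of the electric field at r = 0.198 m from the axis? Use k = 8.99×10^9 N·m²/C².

Choose a coaxial cylinder of radius r = 0.198 m (arbitrary length L) as the Gaussian surface (r > R, full charge per length enclosed).
λ_enc = 2π ∫₀^R ρ₀(r'/R)^2 r' dr' = 2πρ₀R²/4 = 1.388e-4 C/m.
By Gauss's law (flux through the curved wall only), E·2πrL = λ_enc L/ε₀.
E = 2k|λ_enc|/r = 2(8.99×10^9)(1.388e-4)/(0.198) = 1.26e7 N/C.

|E| = 1.26×10^7 V/m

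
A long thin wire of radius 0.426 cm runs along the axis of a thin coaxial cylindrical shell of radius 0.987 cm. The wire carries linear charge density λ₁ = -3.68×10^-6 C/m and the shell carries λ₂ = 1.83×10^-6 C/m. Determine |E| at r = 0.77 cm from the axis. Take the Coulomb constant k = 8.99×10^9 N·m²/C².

E = 8.59×10^6 N/C

By cylindrical symmetry E is radial; use a coaxial Gaussian cylinder of radius 0.77 cm and length L (between the conductors, 0.426 cm < r < 0.987 cm).
The shell at 0.987 cm lies outside the Gaussian surface, so λ_enc = λ₁ = -3.68×10^-6 C/m.
By Gauss's law (flux through the curved wall only), E·2πrL = λ_enc L/ε₀.
E = 2k|λ_enc|/r = 2(8.99×10^9)(3.68×10^-6)/(0.0077) = 8.59×10^6 N/C.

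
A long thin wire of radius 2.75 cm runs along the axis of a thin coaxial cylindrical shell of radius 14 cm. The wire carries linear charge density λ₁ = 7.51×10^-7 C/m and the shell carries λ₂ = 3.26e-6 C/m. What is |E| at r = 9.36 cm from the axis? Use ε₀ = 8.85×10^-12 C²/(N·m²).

Choose a coaxial cylinder of radius r = 9.36 cm (arbitrary length L) as the Gaussian surface (between the conductors, 2.75 cm < r < 14 cm).
The shell at 14 cm lies outside the Gaussian surface, so λ_enc = λ₁ = 7.51×10^-7 C/m.
Since E is radial and uniform over the curved surface, Φ = E·2πrL = Q_enc/ε₀ = λ_enc L/ε₀.
E = |λ_enc|/(2πε₀r) = (7.51×10^-7)/(2π·8.85×10^-12·0.0936) = 1.44×10^5 N/C.

E = 1.44×10^5 N/C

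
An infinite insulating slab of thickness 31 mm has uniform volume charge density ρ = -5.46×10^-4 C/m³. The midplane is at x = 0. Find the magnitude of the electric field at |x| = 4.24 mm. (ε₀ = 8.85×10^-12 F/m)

By symmetry E is perpendicular to the slab. A Gaussian pillbox from −4.24 mm to +4.24 mm (face area A) lies entirely within the slab.
Q_enc = ρ·(2x)·A and flux = 2EA, so 2EA = 2ρxA/ε₀ ⇒ E = |ρ|x/ε₀.
E = (5.46e-4)(0.00424)/(8.85×10^-12) = 2.62e5 N/C.

E = 2.62×10^5 N/C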